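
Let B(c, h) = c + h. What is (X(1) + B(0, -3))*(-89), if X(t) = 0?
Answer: 267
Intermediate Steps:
(X(1) + B(0, -3))*(-89) = (0 + (0 - 3))*(-89) = (0 - 3)*(-89) = -3*(-89) = 267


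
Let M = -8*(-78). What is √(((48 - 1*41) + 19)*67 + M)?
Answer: 13*√14 ≈ 48.642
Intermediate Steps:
M = 624
√(((48 - 1*41) + 19)*67 + M) = √(((48 - 1*41) + 19)*67 + 624) = √(((48 - 41) + 19)*67 + 624) = √((7 + 19)*67 + 624) = √(26*67 + 624) = √(1742 + 624) = √2366 = 13*√14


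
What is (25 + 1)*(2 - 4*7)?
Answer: -676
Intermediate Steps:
(25 + 1)*(2 - 4*7) = 26*(2 - 28) = 26*(-26) = -676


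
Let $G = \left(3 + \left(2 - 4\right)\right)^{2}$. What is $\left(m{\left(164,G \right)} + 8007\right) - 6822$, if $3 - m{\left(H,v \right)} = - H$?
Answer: $1352$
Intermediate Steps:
$G = 1$ ($G = \left(3 - 2\right)^{2} = 1^{2} = 1$)
$m{\left(H,v \right)} = 3 + H$ ($m{\left(H,v \right)} = 3 - - H = 3 + H$)
$\left(m{\left(164,G \right)} + 8007\right) - 6822 = \left(\left(3 + 164\right) + 8007\right) - 6822 = \left(167 + 8007\right) - 6822 = 8174 - 6822 = 1352$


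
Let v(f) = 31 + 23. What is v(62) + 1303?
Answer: 1357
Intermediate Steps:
v(f) = 54
v(62) + 1303 = 54 + 1303 = 1357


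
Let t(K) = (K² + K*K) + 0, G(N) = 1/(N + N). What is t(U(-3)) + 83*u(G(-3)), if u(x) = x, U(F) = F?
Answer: 25/6 ≈ 4.1667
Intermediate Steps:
G(N) = 1/(2*N)
t(K) = 2*K² (t(K) = (K² + K²) + 0 = 2*K² + 0 = 2*K²)
t(U(-3)) + 83*u(G(-3)) = 2*(-3)² + 83*((½)/(-3)) = 2*9 + 83*((½)*(-⅓)) = 18 + 83*(-⅙) = 18 - 83/6 = 25/6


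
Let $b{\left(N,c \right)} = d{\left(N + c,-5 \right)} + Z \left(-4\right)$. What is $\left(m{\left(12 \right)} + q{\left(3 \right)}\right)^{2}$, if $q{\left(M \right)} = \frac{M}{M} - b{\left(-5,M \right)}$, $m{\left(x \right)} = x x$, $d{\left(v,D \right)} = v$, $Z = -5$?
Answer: $16129$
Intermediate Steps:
$m{\left(x \right)} = x^{2}$
$b{\left(N,c \right)} = 20 + N + c$ ($b{\left(N,c \right)} = \left(N + c\right) - -20 = \left(N + c\right) + 20 = 20 + N + c$)
$q{\left(M \right)} = -14 - M$ ($q{\left(M \right)} = \frac{M}{M} - \left(20 - 5 + M\right) = 1 - \left(15 + M\right) = -14 - M$)
$\left(m{\left(12 \right)} + q{\left(3 \right)}\right)^{2} = \left(12^{2} - 17\right)^{2} = \left(144 - 17\right)^{2} = 127^{2} = 16129$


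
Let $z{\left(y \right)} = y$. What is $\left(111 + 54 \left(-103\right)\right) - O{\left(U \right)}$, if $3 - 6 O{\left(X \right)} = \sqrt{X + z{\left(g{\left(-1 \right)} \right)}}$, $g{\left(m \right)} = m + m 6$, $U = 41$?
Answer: $- \frac{10903}{2} + \frac{\sqrt{34}}{6} \approx -5450.5$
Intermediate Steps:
$g{\left(m \right)} = 7 m$ ($g{\left(m \right)} = m + 6 m = 7 m$)
$O{\left(X \right)} = \frac{1}{2} - \frac{\sqrt{-7 + X}}{6}$ ($O{\left(X \right)} = \frac{1}{2} - \frac{\sqrt{X + 7 \left(-1\right)}}{6} = \frac{1}{2} - \frac{\sqrt{X - 7}}{6} = \frac{1}{2} - \frac{\sqrt{-7 + X}}{6}$)
$\left(111 + 54 \left(-103\right)\right) - O{\left(U \right)} = \left(111 + 54 \left(-103\right)\right) - \left(\frac{1}{2} - \frac{\sqrt{-7 + 41}}{6}\right) = \left(111 - 5562\right) - \left(\frac{1}{2} - \frac{\sqrt{34}}{6}\right) = -5451 - \left(\frac{1}{2} - \frac{\sqrt{34}}{6}\right) = - \frac{10903}{2} + \frac{\sqrt{34}}{6}$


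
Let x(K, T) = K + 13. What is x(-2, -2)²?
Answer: 121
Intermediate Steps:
x(K, T) = 13 + K
x(-2, -2)² = (13 - 2)² = 11² = 121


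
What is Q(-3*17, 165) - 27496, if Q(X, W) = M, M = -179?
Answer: -27675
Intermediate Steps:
Q(X, W) = -179
Q(-3*17, 165) - 27496 = -179 - 27496 = -27675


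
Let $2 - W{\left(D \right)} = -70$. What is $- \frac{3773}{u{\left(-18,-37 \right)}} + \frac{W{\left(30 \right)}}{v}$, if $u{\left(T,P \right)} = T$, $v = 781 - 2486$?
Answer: $\frac{6431669}{30690} \approx 209.57$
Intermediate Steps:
$v = -1705$ ($v = 781 - 2486 = -1705$)
$W{\left(D \right)} = 72$ ($W{\left(D \right)} = 2 - -70 = 2 + 70 = 72$)
$- \frac{3773}{u{\left(-18,-37 \right)}} + \frac{W{\left(30 \right)}}{v} = - \frac{3773}{-18} + \frac{72}{-1705} = \left(-3773\right) \left(- \frac{1}{18}\right) + 72 \left(- \frac{1}{1705}\right) = \frac{3773}{18} - \frac{72}{1705} = \frac{6431669}{30690}$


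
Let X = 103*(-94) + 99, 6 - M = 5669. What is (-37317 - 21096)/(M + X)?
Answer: 19471/5082 ≈ 3.8314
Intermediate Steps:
M = -5663 (M = 6 - 1*5669 = 6 - 5669 = -5663)
X = -9583 (X = -9682 + 99 = -9583)
(-37317 - 21096)/(M + X) = (-37317 - 21096)/(-5663 - 9583) = -58413/(-15246) = -58413*(-1/15246) = 19471/5082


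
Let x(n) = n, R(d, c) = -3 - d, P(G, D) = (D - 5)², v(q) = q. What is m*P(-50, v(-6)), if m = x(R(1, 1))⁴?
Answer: 30976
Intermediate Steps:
P(G, D) = (-5 + D)²
m = 256 (m = (-3 - 1*1)⁴ = (-3 - 1)⁴ = (-4)⁴ = 256)
m*P(-50, v(-6)) = 256*(-5 - 6)² = 256*(-11)² = 256*121 = 30976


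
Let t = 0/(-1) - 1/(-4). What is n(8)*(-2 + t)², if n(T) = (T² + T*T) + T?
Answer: 833/2 ≈ 416.50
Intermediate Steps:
n(T) = T + 2*T² (n(T) = (T² + T²) + T = 2*T² + T = T + 2*T²)
t = ¼ (t = 0*(-1) - 1*(-¼) = 0 + ¼ = ¼ ≈ 0.25000)
n(8)*(-2 + t)² = (8*(1 + 2*8))*(-2 + ¼)² = (8*(1 + 16))*(-7/4)² = (8*17)*(49/16) = 136*(49/16) = 833/2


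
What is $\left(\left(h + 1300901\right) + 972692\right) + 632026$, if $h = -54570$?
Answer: $2851049$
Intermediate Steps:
$\left(\left(h + 1300901\right) + 972692\right) + 632026 = \left(\left(-54570 + 1300901\right) + 972692\right) + 632026 = \left(1246331 + 972692\right) + 632026 = 2219023 + 632026 = 2851049$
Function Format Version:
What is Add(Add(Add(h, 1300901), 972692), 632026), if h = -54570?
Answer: 2851049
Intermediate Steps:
Add(Add(Add(h, 1300901), 972692), 632026) = Add(Add(Add(-54570, 1300901), 972692), 632026) = Add(Add(1246331, 972692), 632026) = Add(2219023, 632026) = 2851049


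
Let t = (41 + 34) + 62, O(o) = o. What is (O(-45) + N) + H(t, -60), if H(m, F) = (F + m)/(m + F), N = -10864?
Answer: -10908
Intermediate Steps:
t = 137 (t = 75 + 62 = 137)
H(m, F) = 1 (H(m, F) = (F + m)/(F + m) = 1)
(O(-45) + N) + H(t, -60) = (-45 - 10864) + 1 = -10909 + 1 = -10908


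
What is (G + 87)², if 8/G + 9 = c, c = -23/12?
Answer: 127712601/17161 ≈ 7442.0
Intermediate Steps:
c = -23/12 (c = -23*1/12 = -23/12 ≈ -1.9167)
G = -96/131 (G = 8/(-9 - 23/12) = 8/(-131/12) = 8*(-12/131) = -96/131 ≈ -0.73282)
(G + 87)² = (-96/131 + 87)² = (11301/131)² = 127712601/17161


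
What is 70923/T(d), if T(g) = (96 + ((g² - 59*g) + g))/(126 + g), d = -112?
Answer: 496461/9568 ≈ 51.888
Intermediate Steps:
T(g) = (96 + g² - 58*g)/(126 + g) (T(g) = (96 + (g² - 58*g))/(126 + g) = (96 + g² - 58*g)/(126 + g))
70923/T(d) = 70923/(((96 + (-112)² - 58*(-112))/(126 - 112))) = 70923/(((96 + 12544 + 6496)/14)) = 70923/(((1/14)*19136)) = 70923/(9568/7) = 70923*(7/9568) = 496461/9568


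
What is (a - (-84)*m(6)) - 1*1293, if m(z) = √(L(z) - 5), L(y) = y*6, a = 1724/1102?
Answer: -711581/551 + 84*√31 ≈ -823.74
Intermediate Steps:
a = 862/551 (a = 1724*(1/1102) = 862/551 ≈ 1.5644)
L(y) = 6*y
m(z) = √(-5 + 6*z) (m(z) = √(6*z - 5) = √(-5 + 6*z))
(a - (-84)*m(6)) - 1*1293 = (862/551 - (-84)*√(-5 + 6*6)) - 1*1293 = (862/551 - (-84)*√(-5 + 36)) - 1293 = (862/551 - (-84)*√31) - 1293 = (862/551 + 84*√31) - 1293 = -711581/551 + 84*√31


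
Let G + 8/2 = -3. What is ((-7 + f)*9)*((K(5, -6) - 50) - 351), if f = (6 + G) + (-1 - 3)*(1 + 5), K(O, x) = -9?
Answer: 118080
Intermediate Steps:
G = -7 (G = -4 - 3 = -7)
f = -25 (f = (6 - 7) + (-1 - 3)*(1 + 5) = -1 - 4*6 = -1 - 24 = -25)
((-7 + f)*9)*((K(5, -6) - 50) - 351) = ((-7 - 25)*9)*((-9 - 50) - 351) = (-32*9)*(-59 - 351) = -288*(-410) = 118080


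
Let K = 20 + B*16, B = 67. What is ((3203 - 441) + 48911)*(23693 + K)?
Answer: 1280715305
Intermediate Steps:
K = 1092 (K = 20 + 67*16 = 20 + 1072 = 1092)
((3203 - 441) + 48911)*(23693 + K) = ((3203 - 441) + 48911)*(23693 + 1092) = (2762 + 48911)*24785 = 51673*24785 = 1280715305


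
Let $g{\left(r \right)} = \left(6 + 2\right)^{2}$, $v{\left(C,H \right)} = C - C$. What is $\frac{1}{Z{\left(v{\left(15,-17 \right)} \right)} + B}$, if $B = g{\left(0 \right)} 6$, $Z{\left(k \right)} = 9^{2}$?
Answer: $\frac{1}{465} \approx 0.0021505$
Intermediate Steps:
$v{\left(C,H \right)} = 0$
$g{\left(r \right)} = 64$ ($g{\left(r \right)} = 8^{2} = 64$)
$Z{\left(k \right)} = 81$
$B = 384$ ($B = 64 \cdot 6 = 384$)
$\frac{1}{Z{\left(v{\left(15,-17 \right)} \right)} + B} = \frac{1}{81 + 384} = \frac{1}{465}$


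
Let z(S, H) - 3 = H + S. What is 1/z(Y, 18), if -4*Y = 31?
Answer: 4/53 ≈ 0.075472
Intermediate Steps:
Y = -31/4 (Y = -1/4*31 = -31/4 ≈ -7.7500)
z(S, H) = 3 + H + S (z(S, H) = 3 + (H + S) = 3 + H + S)
1/z(Y, 18) = 1/(3 + 18 - 31/4) = 1/(53/4) = 4/53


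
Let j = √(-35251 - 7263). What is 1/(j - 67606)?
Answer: -33803/2285306875 - I*√42514/4570613750 ≈ -1.4791e-5 - 4.5112e-8*I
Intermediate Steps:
j = I*√42514 (j = √(-42514) = I*√42514 ≈ 206.19*I)
1/(j - 67606) = 1/(I*√42514 - 67606) = 1/(-67606 + I*√42514)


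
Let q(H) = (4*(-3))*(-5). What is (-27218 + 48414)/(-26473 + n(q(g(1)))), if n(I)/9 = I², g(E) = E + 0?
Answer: 21196/5927 ≈ 3.5762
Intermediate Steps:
g(E) = E
q(H) = 60 (q(H) = -12*(-5) = 60)
n(I) = 9*I²
(-27218 + 48414)/(-26473 + n(q(g(1)))) = (-27218 + 48414)/(-26473 + 9*60²) = 21196/(-26473 + 9*3600) = 21196/(-26473 + 32400) = 21196/5927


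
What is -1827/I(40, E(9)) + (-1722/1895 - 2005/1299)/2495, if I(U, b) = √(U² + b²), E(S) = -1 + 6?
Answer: -6036353/6141704475 - 1827*√65/325 ≈ -45.323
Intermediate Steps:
E(S) = 5
-1827/I(40, E(9)) + (-1722/1895 - 2005/1299)/2495 = -1827/√(40² + 5²) + (-1722/1895 - 2005/1299)/2495 = -1827/√(1600 + 25) + (-1722*1/1895 - 2005*1/1299)*(1/2495) = -1827*√65/325 + (-1722/1895 - 2005/1299)*(1/2495) = -1827*√65/325 - 6036353/2461605*1/2495 = -1827*√65/325 - 6036353/6141704475 = -6036353/6141704475 - 1827*√65/325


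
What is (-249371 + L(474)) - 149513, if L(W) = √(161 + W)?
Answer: -398884 + √635 ≈ -3.9886e+5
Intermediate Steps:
(-249371 + L(474)) - 149513 = (-249371 + √(161 + 474)) - 149513 = (-249371 + √635) - 149513 = -398884 + √635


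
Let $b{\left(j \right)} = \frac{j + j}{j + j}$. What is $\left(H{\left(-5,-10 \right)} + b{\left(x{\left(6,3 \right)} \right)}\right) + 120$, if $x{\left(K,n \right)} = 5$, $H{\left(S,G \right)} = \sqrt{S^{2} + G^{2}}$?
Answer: $121 + 5 \sqrt{5} \approx 132.18$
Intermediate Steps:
$H{\left(S,G \right)} = \sqrt{G^{2} + S^{2}}$
$b{\left(j \right)} = 1$ ($b{\left(j \right)} = \frac{2 j}{2 j} = 2 j \frac{1}{2 j} = 1$)
$\left(H{\left(-5,-10 \right)} + b{\left(x{\left(6,3 \right)} \right)}\right) + 120 = \left(\sqrt{\left(-10\right)^{2} + \left(-5\right)^{2}} + 1\right) + 120 = \left(\sqrt{100 + 25} + 1\right) + 120 = \left(\sqrt{125} + 1\right) + 120 = \left(5 \sqrt{5} + 1\right) + 120 = \left(1 + 5 \sqrt{5}\right) + 120 = 121 + 5 \sqrt{5}$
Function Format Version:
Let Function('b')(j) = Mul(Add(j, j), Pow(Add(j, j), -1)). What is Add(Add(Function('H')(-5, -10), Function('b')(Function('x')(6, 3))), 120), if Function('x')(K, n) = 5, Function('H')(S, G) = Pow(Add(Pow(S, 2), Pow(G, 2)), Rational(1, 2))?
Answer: Add(121, Mul(5, Pow(5, Rational(1, 2)))) ≈ 132.18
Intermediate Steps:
Function('H')(S, G) = Pow(Add(Pow(G, 2), Pow(S, 2)), Rational(1, 2))
Function('b')(j) = 1 (Function('b')(j) = Mul(Mul(2, j), Pow(Mul(2, j), -1)) = Mul(Mul(2, j), Mul(Rational(1, 2), Pow(j, -1))) = 1)
Add(Add(Function('H')(-5, -10), Function('b')(Function('x')(6, 3))), 120) = Add(Add(Pow(Add(Pow(-10, 2), Pow(-5, 2)), Rational(1, 2)), 1), 120) = Add(Add(Pow(Add(100, 25), Rational(1, 2)), 1), 120) = Add(Add(Pow(125, Rational(1, 2)), 1), 120) = Add(Add(Mul(5, Pow(5, Rational(1, 2))), 1), 120) = Add(Add(1, Mul(5, Pow(5, Rational(1, 2)))), 120) = Add(121, Mul(5, Pow(5, Rational(1, 2))))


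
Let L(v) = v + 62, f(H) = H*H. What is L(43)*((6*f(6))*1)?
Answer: 22680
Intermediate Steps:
f(H) = H**2
L(v) = 62 + v
L(43)*((6*f(6))*1) = (62 + 43)*((6*6**2)*1) = 105*((6*36)*1) = 105*(216*1) = 105*216 = 22680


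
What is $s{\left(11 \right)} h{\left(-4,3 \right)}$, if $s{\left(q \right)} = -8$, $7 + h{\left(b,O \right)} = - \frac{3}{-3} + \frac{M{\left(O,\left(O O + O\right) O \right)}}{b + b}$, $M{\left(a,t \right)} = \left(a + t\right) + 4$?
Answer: $91$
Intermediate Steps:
$M{\left(a,t \right)} = 4 + a + t$
$h{\left(b,O \right)} = -6 + \frac{4 + O + O \left(O + O^{2}\right)}{2 b}$ ($h{\left(b,O \right)} = -7 + \left(- \frac{3}{-3} + \frac{4 + O + \left(O O + O\right) O}{b + b}\right) = -7 + \left(\left(-3\right) \left(- \frac{1}{3}\right) + \frac{4 + O + \left(O^{2} + O\right) O}{2 b}\right) = -7 + \left(1 + \left(4 + O + \left(O + O^{2}\right) O\right) \frac{1}{2 b}\right) = -7 + \left(1 + \left(4 + O + O \left(O + O^{2}\right)\right) \frac{1}{2 b}\right) = -7 + \left(1 + \frac{4 + O + O \left(O + O^{2}\right)}{2 b}\right) = -6 + \frac{4 + O + O \left(O + O^{2}\right)}{2 b}$)
$s{\left(11 \right)} h{\left(-4,3 \right)} = - 8 \frac{4 + 3 + 3^{2} + 3^{3} - -48}{2 \left(-4\right)} = - 8 \cdot \frac{1}{2} \left(- \frac{1}{4}\right) \left(4 + 3 + 9 + 27 + 48\right) = - 8 \cdot \frac{1}{2} \left(- \frac{1}{4}\right) 91 = \left(-8\right) \left(- \frac{91}{8}\right) = 91$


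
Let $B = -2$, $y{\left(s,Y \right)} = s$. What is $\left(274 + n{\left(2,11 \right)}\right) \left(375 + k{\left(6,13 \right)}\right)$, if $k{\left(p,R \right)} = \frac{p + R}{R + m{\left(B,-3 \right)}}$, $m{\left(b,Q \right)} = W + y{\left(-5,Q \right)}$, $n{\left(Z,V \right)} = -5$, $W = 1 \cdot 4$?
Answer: $\frac{1215611}{12} \approx 1.013 \cdot 10^{5}$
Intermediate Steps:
$W = 4$
$m{\left(b,Q \right)} = -1$ ($m{\left(b,Q \right)} = 4 - 5 = -1$)
$k{\left(p,R \right)} = \frac{R + p}{-1 + R}$ ($k{\left(p,R \right)} = \frac{p + R}{R - 1} = \frac{R + p}{-1 + R}$)
$\left(274 + n{\left(2,11 \right)}\right) \left(375 + k{\left(6,13 \right)}\right) = \left(274 - 5\right) \left(375 + \frac{13 + 6}{-1 + 13}\right) = 269 \left(375 + \frac{1}{12} \cdot 19\right) = 269 \left(375 + \frac{19}{12}\right) = 269 \cdot \frac{4519}{12} = \frac{1215611}{12}$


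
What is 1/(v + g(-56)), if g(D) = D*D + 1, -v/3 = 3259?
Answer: -1/6640 ≈ -0.00015060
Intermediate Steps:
v = -9777 (v = -3*3259 = -9777)
g(D) = 1 + D**2 (g(D) = D**2 + 1 = 1 + D**2)
1/(v + g(-56)) = 1/(-9777 + (1 + (-56)**2)) = 1/(-9777 + (1 + 3136)) = 1/(-9777 + 3137) = 1/(-6640) = -1/6640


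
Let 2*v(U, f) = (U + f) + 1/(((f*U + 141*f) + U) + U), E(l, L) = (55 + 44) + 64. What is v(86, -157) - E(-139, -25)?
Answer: -7040200/35467 ≈ -198.50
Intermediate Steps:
E(l, L) = 163 (E(l, L) = 99 + 64 = 163)
v(U, f) = U/2 + f/2 + 1/(2*(2*U + 141*f + U*f)) (v(U, f) = ((U + f) + 1/(((f*U + 141*f) + U) + U))/2 = ((U + f) + 1/(((U*f + 141*f) + U) + U))/2 = ((U + f) + 1/(((141*f + U*f) + U) + U))/2 = ((U + f) + 1/((U + 141*f + U*f) + U))/2 = ((U + f) + 1/(2*U + 141*f + U*f))/2 = (U + f + 1/(2*U + 141*f + U*f))/2 = U/2 + f/2 + 1/(2*(2*U + 141*f + U*f)))
v(86, -157) - E(-139, -25) = (1 + 2*86² + 141*(-157)² + 86*(-157)² - 157*86² + 143*86*(-157))/(2*(2*86 + 141*(-157) + 86*(-157))) - 1*163 = (1 + 2*7396 + 141*24649 + 86*24649 - 157*7396 - 1930786)/(2*(172 - 22137 - 13502)) - 163 = (½)*(1 + 14792 + 3475509 + 2119814 - 1161172 - 1930786)/(-35467) - 163 = (½)*(-1/35467)*2518158 - 163 = -1259079/35467 - 163 = -7040200/35467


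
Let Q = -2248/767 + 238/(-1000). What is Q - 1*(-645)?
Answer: 246142227/383500 ≈ 641.83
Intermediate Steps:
Q = -1215273/383500 (Q = -2248*1/767 + 238*(-1/1000) = -2248/767 - 119/500 = -1215273/383500 ≈ -3.1689)
Q - 1*(-645) = -1215273/383500 - 1*(-645) = -1215273/383500 + 645 = 246142227/383500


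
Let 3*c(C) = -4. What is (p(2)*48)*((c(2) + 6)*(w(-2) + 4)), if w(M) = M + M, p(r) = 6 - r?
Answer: 0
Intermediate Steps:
c(C) = -4/3 (c(C) = (⅓)*(-4) = -4/3)
w(M) = 2*M
(p(2)*48)*((c(2) + 6)*(w(-2) + 4)) = ((6 - 1*2)*48)*((-4/3 + 6)*(2*(-2) + 4)) = ((6 - 2)*48)*(14*(-4 + 4)/3) = (4*48)*((14/3)*0) = 192*0 = 0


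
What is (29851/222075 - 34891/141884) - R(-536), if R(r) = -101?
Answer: 3178884779759/31508889300 ≈ 100.89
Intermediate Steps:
(29851/222075 - 34891/141884) - R(-536) = (29851/222075 - 34891/141884) - 1*(-101) = (29851*(1/222075) - 34891*1/141884) + 101 = (29851/222075 - 34891/141884) + 101 = -3513039541/31508889300 + 101 = 3178884779759/31508889300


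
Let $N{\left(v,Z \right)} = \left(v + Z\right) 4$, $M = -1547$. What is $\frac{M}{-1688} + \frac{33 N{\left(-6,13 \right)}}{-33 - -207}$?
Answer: $\frac{304815}{48952} \approx 6.2268$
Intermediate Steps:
$N{\left(v,Z \right)} = 4 Z + 4 v$ ($N{\left(v,Z \right)} = \left(Z + v\right) 4 = 4 Z + 4 v$)
$\frac{M}{-1688} + \frac{33 N{\left(-6,13 \right)}}{-33 - -207} = - \frac{1547}{-1688} + \frac{33 \left(4 \cdot 13 + 4 \left(-6\right)\right)}{-33 - -207} = \left(-1547\right) \left(- \frac{1}{1688}\right) + \frac{33 \left(52 - 24\right)}{-33 + 207} = \frac{1547}{1688} + \frac{33 \cdot 28}{174} = \frac{1547}{1688} + 924 \cdot \frac{1}{174} = \frac{1547}{1688} + \frac{154}{29} = \frac{304815}{48952}$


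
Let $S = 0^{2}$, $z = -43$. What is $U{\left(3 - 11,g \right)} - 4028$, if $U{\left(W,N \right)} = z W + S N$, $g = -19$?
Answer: $-3684$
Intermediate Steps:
$S = 0$
$U{\left(W,N \right)} = - 43 W$ ($U{\left(W,N \right)} = - 43 W + 0 N = - 43 W + 0 = - 43 W$)
$U{\left(3 - 11,g \right)} - 4028 = - 43 \left(3 - 11\right) - 4028 = \left(-43\right) \left(-8\right) - 4028 = 344 - 4028 = -3684$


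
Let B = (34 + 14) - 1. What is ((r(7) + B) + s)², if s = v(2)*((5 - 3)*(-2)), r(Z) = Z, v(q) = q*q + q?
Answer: 900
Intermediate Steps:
v(q) = q + q² (v(q) = q² + q = q + q²)
s = -24 (s = (2*(1 + 2))*((5 - 3)*(-2)) = (2*3)*(2*(-2)) = 6*(-4) = -24)
B = 47 (B = 48 - 1 = 47)
((r(7) + B) + s)² = ((7 + 47) - 24)² = (54 - 24)² = 30² = 900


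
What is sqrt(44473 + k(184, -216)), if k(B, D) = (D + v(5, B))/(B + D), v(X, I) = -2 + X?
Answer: sqrt(2846698)/8 ≈ 210.90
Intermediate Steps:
k(B, D) = (3 + D)/(B + D) (k(B, D) = (D + (-2 + 5))/(B + D) = (D + 3)/(B + D) = (3 + D)/(B + D))
sqrt(44473 + k(184, -216)) = sqrt(44473 + (3 - 216)/(184 - 216)) = sqrt(44473 - 213/(-32)) = sqrt(44473 - 1/32*(-213)) = sqrt(44473 + 213/32) = sqrt(1423349/32) = sqrt(2846698)/8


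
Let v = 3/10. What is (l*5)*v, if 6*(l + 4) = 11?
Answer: -13/4 ≈ -3.2500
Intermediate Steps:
v = 3/10 (v = 3*(1/10) = 3/10 ≈ 0.30000)
l = -13/6 (l = -4 + (1/6)*11 = -4 + 11/6 = -13/6 ≈ -2.1667)
(l*5)*v = -13/6*5*(3/10) = -65/6*3/10 = -13/4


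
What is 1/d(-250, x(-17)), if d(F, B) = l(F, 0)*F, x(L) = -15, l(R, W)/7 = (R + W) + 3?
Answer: 1/432250 ≈ 2.3135e-6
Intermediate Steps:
l(R, W) = 21 + 7*R + 7*W (l(R, W) = 7*((R + W) + 3) = 7*(3 + R + W) = 21 + 7*R + 7*W)
d(F, B) = F*(21 + 7*F) (d(F, B) = (21 + 7*F + 7*0)*F = (21 + 7*F + 0)*F = (21 + 7*F)*F = F*(21 + 7*F))
1/d(-250, x(-17)) = 1/(7*(-250)*(3 - 250)) = 1/(7*(-250)*(-247)) = 1/432250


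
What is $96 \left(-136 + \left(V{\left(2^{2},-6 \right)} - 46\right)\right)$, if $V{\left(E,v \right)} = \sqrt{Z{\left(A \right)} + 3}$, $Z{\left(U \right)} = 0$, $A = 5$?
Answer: $-17472 + 96 \sqrt{3} \approx -17306.0$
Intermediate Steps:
$V{\left(E,v \right)} = \sqrt{3}$ ($V{\left(E,v \right)} = \sqrt{0 + 3} = \sqrt{3}$)
$96 \left(-136 + \left(V{\left(2^{2},-6 \right)} - 46\right)\right) = 96 \left(-136 + \left(\sqrt{3} - 46\right)\right) = 96 \left(-136 - \left(46 - \sqrt{3}\right)\right) = 96 \left(-182 + \sqrt{3}\right) = -17472 + 96 \sqrt{3}$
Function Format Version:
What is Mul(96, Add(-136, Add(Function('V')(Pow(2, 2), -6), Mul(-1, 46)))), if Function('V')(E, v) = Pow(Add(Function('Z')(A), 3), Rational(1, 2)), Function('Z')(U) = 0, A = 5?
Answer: Add(-17472, Mul(96, Pow(3, Rational(1, 2)))) ≈ -17306.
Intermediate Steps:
Function('V')(E, v) = Pow(3, Rational(1, 2)) (Function('V')(E, v) = Pow(Add(0, 3), Rational(1, 2)) = Pow(3, Rational(1, 2)))
Mul(96, Add(-136, Add(Function('V')(Pow(2, 2), -6), Mul(-1, 46)))) = Mul(96, Add(-136, Add(Pow(3, Rational(1, 2)), Mul(-1, 46)))) = Mul(96, Add(-136, Add(Pow(3, Rational(1, 2)), -46))) = Mul(96, Add(-136, Add(-46, Pow(3, Rational(1, 2))))) = Mul(96, Add(-182, Pow(3, Rational(1, 2)))) = Add(-17472, Mul(96, Pow(3, Rational(1, 2))))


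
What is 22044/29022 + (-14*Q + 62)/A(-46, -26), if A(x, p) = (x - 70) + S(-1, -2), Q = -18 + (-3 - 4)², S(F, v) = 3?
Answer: 2214526/546581 ≈ 4.0516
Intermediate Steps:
Q = 31 (Q = -18 + (-7)² = -18 + 49 = 31)
A(x, p) = -67 + x (A(x, p) = (x - 70) + 3 = (-70 + x) + 3 = -67 + x)
22044/29022 + (-14*Q + 62)/A(-46, -26) = 22044/29022 + (-14*31 + 62)/(-67 - 46) = 22044*(1/29022) + (-434 + 62)/(-113) = 3674/4837 - 372*(-1/113) = 3674/4837 + 372/113 = 2214526/546581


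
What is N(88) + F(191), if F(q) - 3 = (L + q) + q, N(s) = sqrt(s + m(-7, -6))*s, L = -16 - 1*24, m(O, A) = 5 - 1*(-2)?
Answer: 345 + 88*sqrt(95) ≈ 1202.7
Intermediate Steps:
m(O, A) = 7 (m(O, A) = 5 + 2 = 7)
L = -40 (L = -16 - 24 = -40)
N(s) = s*sqrt(7 + s) (N(s) = sqrt(s + 7)*s = sqrt(7 + s)*s = s*sqrt(7 + s))
F(q) = -37 + 2*q (F(q) = 3 + ((-40 + q) + q) = 3 + (-40 + 2*q) = -37 + 2*q)
N(88) + F(191) = 88*sqrt(7 + 88) + (-37 + 2*191) = 88*sqrt(95) + (-37 + 382) = 88*sqrt(95) + 345 = 345 + 88*sqrt(95)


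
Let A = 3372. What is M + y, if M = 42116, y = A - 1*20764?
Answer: 24724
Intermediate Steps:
y = -17392 (y = 3372 - 1*20764 = 3372 - 20764 = -17392)
M + y = 42116 - 17392 = 24724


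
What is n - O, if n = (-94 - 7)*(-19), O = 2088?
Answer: -169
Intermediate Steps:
n = 1919 (n = -101*(-19) = 1919)
n - O = 1919 - 1*2088 = 1919 - 2088 = -169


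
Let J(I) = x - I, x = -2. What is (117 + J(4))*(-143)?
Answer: -15873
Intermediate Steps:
J(I) = -2 - I
(117 + J(4))*(-143) = (117 + (-2 - 1*4))*(-143) = (117 + (-2 - 4))*(-143) = (117 - 6)*(-143) = 111*(-143) = -15873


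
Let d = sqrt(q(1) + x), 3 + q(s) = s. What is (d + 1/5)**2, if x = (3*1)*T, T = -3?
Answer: -274/25 + 2*I*sqrt(11)/5 ≈ -10.96 + 1.3267*I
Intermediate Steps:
q(s) = -3 + s
x = -9 (x = (3*1)*(-3) = 3*(-3) = -9)
d = I*sqrt(11) (d = sqrt((-3 + 1) - 9) = sqrt(-2 - 9) = sqrt(-11) = I*sqrt(11) ≈ 3.3166*I)
(d + 1/5)**2 = (I*sqrt(11) + 1/5)**2 = (1/5 + I*sqrt(11))**2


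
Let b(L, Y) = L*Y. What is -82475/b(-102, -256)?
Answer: -82475/26112 ≈ -3.1585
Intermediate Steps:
-82475/b(-102, -256) = -82475/((-102*(-256))) = -82475/26112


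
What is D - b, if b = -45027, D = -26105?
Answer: 18922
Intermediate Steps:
D - b = -26105 - 1*(-45027) = -26105 + 45027 = 18922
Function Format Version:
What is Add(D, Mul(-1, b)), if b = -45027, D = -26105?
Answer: 18922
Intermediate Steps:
Add(D, Mul(-1, b)) = Add(-26105, Mul(-1, -45027)) = Add(-26105, 45027) = 18922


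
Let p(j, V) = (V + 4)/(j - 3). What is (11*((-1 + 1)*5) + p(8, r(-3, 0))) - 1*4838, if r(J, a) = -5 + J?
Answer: -24194/5 ≈ -4838.8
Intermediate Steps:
p(j, V) = (4 + V)/(-3 + j)
(11*((-1 + 1)*5) + p(8, r(-3, 0))) - 1*4838 = (11*((-1 + 1)*5) + (4 + (-5 - 3))/(-3 + 8)) - 1*4838 = (11*(0*5) + (4 - 8)/5) - 4838 = (11*0 + (⅕)*(-4)) - 4838 = (0 - ⅘) - 4838 = -⅘ - 4838 = -24194/5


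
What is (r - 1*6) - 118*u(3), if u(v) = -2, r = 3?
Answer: 233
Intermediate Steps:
(r - 1*6) - 118*u(3) = (3 - 1*6) - 118*(-2) = (3 - 6) + 236 = -3 + 236 = 233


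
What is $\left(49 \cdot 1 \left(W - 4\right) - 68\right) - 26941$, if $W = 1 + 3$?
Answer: $-27009$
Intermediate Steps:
$W = 4$
$\left(49 \cdot 1 \left(W - 4\right) - 68\right) - 26941 = \left(49 \cdot 1 \left(4 - 4\right) - 68\right) - 26941 = \left(49 \cdot 1 \cdot 0 - 68\right) - 26941 = \left(49 \cdot 0 - 68\right) - 26941 = \left(0 - 68\right) - 26941 = -68 - 26941 = -27009$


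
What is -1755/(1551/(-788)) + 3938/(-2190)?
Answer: 503755127/566115 ≈ 889.85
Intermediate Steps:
-1755/(1551/(-788)) + 3938/(-2190) = -1755/(1551*(-1/788)) + 3938*(-1/2190) = -1755/(-1551/788) - 1969/1095 = -1755*(-788/1551) - 1969/1095 = 460980/517 - 1969/1095 = 503755127/566115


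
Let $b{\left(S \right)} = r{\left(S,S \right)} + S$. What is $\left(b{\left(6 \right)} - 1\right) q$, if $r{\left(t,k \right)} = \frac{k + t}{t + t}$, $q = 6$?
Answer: $36$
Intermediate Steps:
$r{\left(t,k \right)} = \frac{k + t}{2 t}$
$b{\left(S \right)} = 1 + S$ ($b{\left(S \right)} = \frac{S + S}{2 S} + S = \frac{2 S}{2 S} + S = 1 + S$)
$\left(b{\left(6 \right)} - 1\right) q = \left(\left(1 + 6\right) - 1\right) 6 = \left(7 - 1\right) 6 = 6 \cdot 6 = 36$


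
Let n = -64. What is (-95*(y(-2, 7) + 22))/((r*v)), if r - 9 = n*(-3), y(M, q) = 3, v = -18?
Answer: 2375/3618 ≈ 0.65644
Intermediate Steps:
r = 201 (r = 9 - 64*(-3) = 9 + 192 = 201)
(-95*(y(-2, 7) + 22))/((r*v)) = (-95*(3 + 22))/((201*(-18))) = -95*25/(-3618) = -2375*(-1/3618) = 2375/3618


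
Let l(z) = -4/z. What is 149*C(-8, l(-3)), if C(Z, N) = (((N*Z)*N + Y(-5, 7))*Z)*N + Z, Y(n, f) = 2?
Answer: 492296/27 ≈ 18233.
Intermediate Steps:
C(Z, N) = Z + N*Z*(2 + Z*N²) (C(Z, N) = (((N*Z)*N + 2)*Z)*N + Z = ((Z*N² + 2)*Z)*N + Z = ((2 + Z*N²)*Z)*N + Z = (Z*(2 + Z*N²))*N + Z = N*Z*(2 + Z*N²) + Z = Z + N*Z*(2 + Z*N²))
149*C(-8, l(-3)) = 149*(-8*(1 + 2*(-4/(-3)) - 8*(-4/(-3))³)) = 149*(-8*(1 + 2*(-4*(-⅓)) - 8*(-4*(-⅓))³)) = 149*(-8*(1 + 2*(4/3) - 8*(4/3)³)) = 149*(-8*(1 + 8/3 - 8*64/27)) = 149*(-8*(1 + 8/3 - 512/27)) = 149*(-8*(-413/27)) = 149*(3304/27) = 492296/27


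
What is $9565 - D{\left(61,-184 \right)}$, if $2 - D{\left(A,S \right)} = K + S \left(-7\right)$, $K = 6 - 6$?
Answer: $10851$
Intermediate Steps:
$K = 0$ ($K = 6 - 6 = 0$)
$D{\left(A,S \right)} = 2 + 7 S$ ($D{\left(A,S \right)} = 2 - \left(0 + S \left(-7\right)\right) = 2 - \left(0 - 7 S\right) = 2 - - 7 S = 2 + 7 S$)
$9565 - D{\left(61,-184 \right)} = 9565 - \left(2 + 7 \left(-184\right)\right) = 9565 - \left(2 - 1288\right) = 9565 - -1286 = 9565 + 1286 = 10851$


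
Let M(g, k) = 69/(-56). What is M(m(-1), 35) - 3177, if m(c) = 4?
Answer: -177981/56 ≈ -3178.2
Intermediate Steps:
M(g, k) = -69/56 (M(g, k) = 69*(-1/56) = -69/56)
M(m(-1), 35) - 3177 = -69/56 - 3177 = -177981/56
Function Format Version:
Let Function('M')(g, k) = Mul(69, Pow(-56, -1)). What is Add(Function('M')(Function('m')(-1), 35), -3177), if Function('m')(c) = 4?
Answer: Rational(-177981, 56) ≈ -3178.2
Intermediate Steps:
Function('M')(g, k) = Rational(-69, 56) (Function('M')(g, k) = Mul(69, Rational(-1, 56)) = Rational(-69, 56))
Add(Function('M')(Function('m')(-1), 35), -3177) = Add(Rational(-69, 56), -3177) = Rational(-177981, 56)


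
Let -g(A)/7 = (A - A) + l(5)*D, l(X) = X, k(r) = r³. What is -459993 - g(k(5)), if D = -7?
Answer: -460238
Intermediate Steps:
g(A) = 245 (g(A) = -7*((A - A) + 5*(-7)) = -7*(0 - 35) = -7*(-35) = 245)
-459993 - g(k(5)) = -459993 - 1*245 = -459993 - 245 = -460238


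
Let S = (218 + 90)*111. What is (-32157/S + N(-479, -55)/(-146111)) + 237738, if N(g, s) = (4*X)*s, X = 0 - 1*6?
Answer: 8078600716551/33981244 ≈ 2.3774e+5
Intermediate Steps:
X = -6 (X = 0 - 6 = -6)
S = 34188 (S = 308*111 = 34188)
N(g, s) = -24*s (N(g, s) = (4*(-6))*s = -24*s)
(-32157/S + N(-479, -55)/(-146111)) + 237738 = (-32157/34188 - 24*(-55)/(-146111)) + 237738 = (-32157*1/34188 + 1320*(-1/146111)) + 237738 = (-10719/11396 - 1320/146111) + 237738 = -32269521/33981244 + 237738 = 8078600716551/33981244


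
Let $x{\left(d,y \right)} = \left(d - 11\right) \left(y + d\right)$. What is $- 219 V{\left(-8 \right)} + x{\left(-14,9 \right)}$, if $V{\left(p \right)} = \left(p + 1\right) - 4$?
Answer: $2534$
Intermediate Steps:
$V{\left(p \right)} = -3 + p$ ($V{\left(p \right)} = \left(1 + p\right) - 4 = -3 + p$)
$x{\left(d,y \right)} = \left(-11 + d\right) \left(d + y\right)$
$- 219 V{\left(-8 \right)} + x{\left(-14,9 \right)} = - 219 \left(-3 - 8\right) - \left(71 - 196\right) = \left(-219\right) \left(-11\right) + \left(196 + 154 - 99 - 126\right) = 2409 + 125 = 2534$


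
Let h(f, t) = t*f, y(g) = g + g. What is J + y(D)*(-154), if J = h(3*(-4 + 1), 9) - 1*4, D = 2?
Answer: -701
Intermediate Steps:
y(g) = 2*g
h(f, t) = f*t
J = -85 (J = (3*(-4 + 1))*9 - 1*4 = (3*(-3))*9 - 4 = -9*9 - 4 = -81 - 4 = -85)
J + y(D)*(-154) = -85 + (2*2)*(-154) = -85 + 4*(-154) = -85 - 616 = -701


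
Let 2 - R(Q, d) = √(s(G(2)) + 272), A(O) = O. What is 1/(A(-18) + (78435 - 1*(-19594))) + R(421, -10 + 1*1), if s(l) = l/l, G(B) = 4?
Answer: 196023/98011 - √273 ≈ -14.523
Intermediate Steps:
s(l) = 1
R(Q, d) = 2 - √273 (R(Q, d) = 2 - √(1 + 272) = 2 - √273)
1/(A(-18) + (78435 - 1*(-19594))) + R(421, -10 + 1*1) = 1/(-18 + (78435 - 1*(-19594))) + (2 - √273) = 1/(-18 + (78435 + 19594)) + (2 - √273) = 1/(-18 + 98029) + (2 - √273) = 1/98011 + (2 - √273) = 196023/98011 - √273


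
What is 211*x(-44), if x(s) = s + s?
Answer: -18568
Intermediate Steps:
x(s) = 2*s
211*x(-44) = 211*(2*(-44)) = 211*(-88) = -18568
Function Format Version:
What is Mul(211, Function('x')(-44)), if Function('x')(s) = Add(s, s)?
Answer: -18568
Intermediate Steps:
Function('x')(s) = Mul(2, s)
Mul(211, Function('x')(-44)) = Mul(211, Mul(2, -44)) = Mul(211, -88) = -18568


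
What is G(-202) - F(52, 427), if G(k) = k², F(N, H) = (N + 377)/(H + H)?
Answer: 34846187/854 ≈ 40804.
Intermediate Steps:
F(N, H) = (377 + N)/(2*H) (F(N, H) = (377 + N)/((2*H)) = (377 + N)*(1/(2*H)) = (377 + N)/(2*H))
G(-202) - F(52, 427) = (-202)² - (377 + 52)/(2*427) = 40804 - 429/(2*427) = 40804 - 1*429/854 = 40804 - 429/854 = 34846187/854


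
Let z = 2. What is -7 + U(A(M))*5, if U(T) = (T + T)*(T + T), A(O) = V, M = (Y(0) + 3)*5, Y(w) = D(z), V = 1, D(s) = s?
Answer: 13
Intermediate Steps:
Y(w) = 2
M = 25 (M = (2 + 3)*5 = 5*5 = 25)
A(O) = 1
U(T) = 4*T² (U(T) = (2*T)*(2*T) = 4*T²)
-7 + U(A(M))*5 = -7 + (4*1²)*5 = -7 + (4*1)*5 = -7 + 4*5 = -7 + 20 = 13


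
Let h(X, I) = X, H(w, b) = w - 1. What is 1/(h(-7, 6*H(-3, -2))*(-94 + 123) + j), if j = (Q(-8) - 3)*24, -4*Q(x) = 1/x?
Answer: -4/1097 ≈ -0.0036463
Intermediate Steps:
H(w, b) = -1 + w
Q(x) = -1/(4*x)
j = -285/4 (j = (-1/4/(-8) - 3)*24 = (-1/4*(-1/8) - 3)*24 = (1/32 - 3)*24 = -95/32*24 = -285/4 ≈ -71.250)
1/(h(-7, 6*H(-3, -2))*(-94 + 123) + j) = 1/(-7*(-94 + 123) - 285/4) = 1/(-7*29 - 285/4) = 1/(-203 - 285/4) = 1/(-1097/4) = -4/1097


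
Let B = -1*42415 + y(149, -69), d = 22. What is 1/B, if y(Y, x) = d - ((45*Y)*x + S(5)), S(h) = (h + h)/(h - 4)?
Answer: 1/420242 ≈ 2.3796e-6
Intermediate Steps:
S(h) = 2*h/(-4 + h) (S(h) = (2*h)/(-4 + h) = 2*h/(-4 + h))
y(Y, x) = 12 - 45*Y*x (y(Y, x) = 22 - ((45*Y)*x + 2*5/(-4 + 5)) = 22 - (45*Y*x + 2*5/1) = 22 - (45*Y*x + 2*5*1) = 22 - (45*Y*x + 10) = 22 - (10 + 45*Y*x) = 22 + (-10 - 45*Y*x) = 12 - 45*Y*x)
B = 420242 (B = -1*42415 + (12 - 45*149*(-69)) = -42415 + (12 + 462645) = -42415 + 462657 = 420242)
1/B = 1/420242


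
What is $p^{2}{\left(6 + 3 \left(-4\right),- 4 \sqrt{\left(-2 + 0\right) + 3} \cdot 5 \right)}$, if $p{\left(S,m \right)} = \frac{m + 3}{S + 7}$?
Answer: $289$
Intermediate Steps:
$p{\left(S,m \right)} = \frac{3 + m}{7 + S}$
$p^{2}{\left(6 + 3 \left(-4\right),- 4 \sqrt{\left(-2 + 0\right) + 3} \cdot 5 \right)} = \left(\frac{3 + - 4 \sqrt{\left(-2 + 0\right) + 3} \cdot 5}{7 + \left(6 + 3 \left(-4\right)\right)}\right)^{2} = \left(\frac{3 + - 4 \sqrt{-2 + 3} \cdot 5}{7 + \left(6 - 12\right)}\right)^{2} = \left(\frac{3 + - 4 \sqrt{1} \cdot 5}{7 - 6}\right)^{2} = \left(\frac{3 + \left(-4\right) 1 \cdot 5}{1}\right)^{2} = \left(1 \left(3 - 20\right)\right)^{2} = \left(1 \left(-17\right)\right)^{2} = \left(-17\right)^{2} = 289$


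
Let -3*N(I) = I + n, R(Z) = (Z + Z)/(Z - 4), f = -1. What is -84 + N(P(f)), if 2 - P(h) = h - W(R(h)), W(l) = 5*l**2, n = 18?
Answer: -1369/15 ≈ -91.267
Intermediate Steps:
R(Z) = 2*Z/(-4 + Z) (R(Z) = (2*Z)/(-4 + Z) = 2*Z/(-4 + Z))
P(h) = 2 - h + 20*h**2/(-4 + h)**2 (P(h) = 2 - (h - 5*(2*h/(-4 + h))**2) = 2 - (h - 5*4*h**2/(-4 + h)**2) = 2 - (h - 20*h**2/(-4 + h)**2) = 2 + (-h + 20*h**2/(-4 + h)**2) = 2 - h + 20*h**2/(-4 + h)**2)
N(I) = -6 - I/3 (N(I) = -(I + 18)/3 = -(18 + I)/3 = -6 - I/3)
-84 + N(P(f)) = -84 + (-6 - (2 - 1*(-1) + 20*(-1)**2/(-4 - 1)**2)/3) = -84 + (-6 - (2 + 1 + 20*1/(-5)**2)/3) = -84 + (-6 - (2 + 1 + 20*1*(1/25))/3) = -84 + (-6 - (2 + 1 + 4/5)/3) = -84 + (-6 - 1/3*19/5) = -84 + (-6 - 19/15) = -84 - 109/15 = -1369/15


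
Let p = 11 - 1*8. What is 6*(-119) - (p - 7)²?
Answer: -730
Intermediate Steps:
p = 3 (p = 11 - 8 = 3)
6*(-119) - (p - 7)² = 6*(-119) - (3 - 7)² = -714 - 1*(-4)² = -714 - 1*16 = -714 - 16 = -730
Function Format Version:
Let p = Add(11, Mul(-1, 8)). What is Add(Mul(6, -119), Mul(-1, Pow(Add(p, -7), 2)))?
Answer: -730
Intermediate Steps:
p = 3 (p = Add(11, -8) = 3)
Add(Mul(6, -119), Mul(-1, Pow(Add(p, -7), 2))) = Add(Mul(6, -119), Mul(-1, Pow(Add(3, -7), 2))) = Add(-714, Mul(-1, Pow(-4, 2))) = Add(-714, Mul(-1, 16)) = Add(-714, -16) = -730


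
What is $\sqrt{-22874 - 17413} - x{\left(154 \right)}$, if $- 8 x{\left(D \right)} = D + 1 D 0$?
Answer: $\frac{77}{4} + i \sqrt{40287} \approx 19.25 + 200.72 i$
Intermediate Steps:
$x{\left(D \right)} = - \frac{D}{8}$ ($x{\left(D \right)} = - \frac{D + 1 D 0}{8} = - \frac{D + D 0}{8} = - \frac{D + 0}{8} = - \frac{D}{8}$)
$\sqrt{-22874 - 17413} - x{\left(154 \right)} = \sqrt{-22874 - 17413} - \left(- \frac{1}{8}\right) 154 = \sqrt{-40287} - - \frac{77}{4} = i \sqrt{40287} + \frac{77}{4} = \frac{77}{4} + i \sqrt{40287}$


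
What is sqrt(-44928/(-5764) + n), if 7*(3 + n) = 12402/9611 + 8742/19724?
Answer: sqrt(94063069829292667594986)/136583285762 ≈ 2.2455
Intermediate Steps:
n = -1826139117/663485774 (n = -3 + (12402/9611 + 8742/19724)/7 = -3 + (12402*(1/9611) + 8742*(1/19724))/7 = -3 + (12402/9611 + 4371/9862)/7 = -3 + (1/7)*(164318205/94783682) = -3 + 164318205/663485774 = -1826139117/663485774 ≈ -2.7523)
sqrt(-44928/(-5764) + n) = sqrt(-44928/(-5764) - 1826139117/663485774) = sqrt(-44928*(-1/5764) - 1826139117/663485774) = sqrt(11232/1441 - 1826139117/663485774) = sqrt(4820805745971/956083000334) = sqrt(94063069829292667594986)/136583285762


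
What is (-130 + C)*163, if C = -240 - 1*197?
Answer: -92421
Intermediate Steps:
C = -437 (C = -240 - 197 = -437)
(-130 + C)*163 = (-130 - 437)*163 = -567*163 = -92421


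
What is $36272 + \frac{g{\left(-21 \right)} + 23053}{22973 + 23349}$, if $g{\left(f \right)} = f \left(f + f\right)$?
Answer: $\frac{1680215519}{46322} \approx 36273.0$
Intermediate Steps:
$g{\left(f \right)} = 2 f^{2}$ ($g{\left(f \right)} = f 2 f = 2 f^{2}$)
$36272 + \frac{g{\left(-21 \right)} + 23053}{22973 + 23349} = 36272 + \frac{2 \left(-21\right)^{2} + 23053}{22973 + 23349} = 36272 + \frac{2 \cdot 441 + 23053}{46322} = 36272 + \left(882 + 23053\right) \frac{1}{46322} = 36272 + 23935 \cdot \frac{1}{46322} = 36272 + \frac{23935}{46322} = \frac{1680215519}{46322}$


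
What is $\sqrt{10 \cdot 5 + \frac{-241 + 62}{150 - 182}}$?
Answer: $\frac{\sqrt{3558}}{8} \approx 7.4561$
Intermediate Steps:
$\sqrt{10 \cdot 5 + \frac{-241 + 62}{150 - 182}} = \sqrt{50 - \frac{179}{-32}} = \sqrt{50 - - \frac{179}{32}} = \sqrt{50 + \frac{179}{32}} = \sqrt{\frac{1779}{32}} = \frac{\sqrt{3558}}{8}$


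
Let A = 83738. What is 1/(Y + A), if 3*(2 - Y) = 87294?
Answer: 1/54642 ≈ 1.8301e-5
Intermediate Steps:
Y = -29096 (Y = 2 - 1/3*87294 = 2 - 29098 = -29096)
1/(Y + A) = 1/(-29096 + 83738) = 1/54642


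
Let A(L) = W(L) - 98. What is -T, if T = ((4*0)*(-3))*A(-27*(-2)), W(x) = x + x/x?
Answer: 0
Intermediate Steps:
W(x) = 1 + x (W(x) = x + 1 = 1 + x)
A(L) = -97 + L (A(L) = (1 + L) - 98 = -97 + L)
T = 0 (T = ((4*0)*(-3))*(-97 - 27*(-2)) = (0*(-3))*(-97 + 54) = 0*(-43) = 0)
-T = -1*0 = 0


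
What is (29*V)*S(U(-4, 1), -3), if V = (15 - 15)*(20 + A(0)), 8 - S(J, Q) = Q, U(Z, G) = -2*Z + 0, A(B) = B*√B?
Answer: 0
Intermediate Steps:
A(B) = B^(3/2)
U(Z, G) = -2*Z
S(J, Q) = 8 - Q
V = 0 (V = (15 - 15)*(20 + 0^(3/2)) = 0*(20 + 0) = 0*20 = 0)
(29*V)*S(U(-4, 1), -3) = (29*0)*(8 - 1*(-3)) = 0*(8 + 3) = 0*11 = 0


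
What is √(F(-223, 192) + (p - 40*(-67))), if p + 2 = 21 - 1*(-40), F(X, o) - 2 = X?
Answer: √2518 ≈ 50.180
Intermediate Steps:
F(X, o) = 2 + X
p = 59 (p = -2 + (21 - 1*(-40)) = -2 + (21 + 40) = -2 + 61 = 59)
√(F(-223, 192) + (p - 40*(-67))) = √((2 - 223) + (59 - 40*(-67))) = √(-221 + (59 + 2680)) = √(-221 + 2739) = √2518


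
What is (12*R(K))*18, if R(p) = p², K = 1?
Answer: 216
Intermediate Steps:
(12*R(K))*18 = (12*1²)*18 = (12*1)*18 = 12*18 = 216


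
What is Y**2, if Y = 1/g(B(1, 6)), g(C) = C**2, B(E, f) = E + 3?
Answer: 1/256 ≈ 0.0039063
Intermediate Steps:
B(E, f) = 3 + E
Y = 1/16 (Y = 1/((3 + 1)**2) = 1/(4**2) = 1/16 ≈ 0.062500)
Y**2 = (1/16)**2 = 1/256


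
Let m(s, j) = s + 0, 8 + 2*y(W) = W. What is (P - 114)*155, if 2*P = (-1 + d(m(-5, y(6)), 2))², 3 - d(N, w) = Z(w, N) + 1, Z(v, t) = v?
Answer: -35185/2 ≈ -17593.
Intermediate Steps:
y(W) = -4 + W/2
m(s, j) = s
d(N, w) = 2 - w (d(N, w) = 3 - (w + 1) = 3 - (1 + w) = 3 + (-1 - w) = 2 - w)
P = ½ (P = (-1 + (2 - 1*2))²/2 = (-1 + (2 - 2))²/2 = (-1 + 0)²/2 = (½)*(-1)² = (½)*1 = ½ ≈ 0.50000)
(P - 114)*155 = (½ - 114)*155 = -227/2*155 = -35185/2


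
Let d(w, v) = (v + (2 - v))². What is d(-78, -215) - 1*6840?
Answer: -6836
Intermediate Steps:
d(w, v) = 4 (d(w, v) = 2² = 4)
d(-78, -215) - 1*6840 = 4 - 1*6840 = 4 - 6840 = -6836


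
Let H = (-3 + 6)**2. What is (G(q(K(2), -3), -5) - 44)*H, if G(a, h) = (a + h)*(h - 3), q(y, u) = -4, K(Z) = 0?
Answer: 252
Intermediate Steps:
H = 9 (H = 3**2 = 9)
G(a, h) = (-3 + h)*(a + h) (G(a, h) = (a + h)*(-3 + h) = (-3 + h)*(a + h))
(G(q(K(2), -3), -5) - 44)*H = (((-5)**2 - 3*(-4) - 3*(-5) - 4*(-5)) - 44)*9 = ((25 + 12 + 15 + 20) - 44)*9 = (72 - 44)*9 = 28*9 = 252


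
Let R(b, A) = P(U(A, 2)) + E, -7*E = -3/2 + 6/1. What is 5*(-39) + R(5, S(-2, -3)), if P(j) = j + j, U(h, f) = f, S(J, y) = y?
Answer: -2683/14 ≈ -191.64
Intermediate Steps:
P(j) = 2*j
E = -9/14 (E = -(-3/2 + 6/1)/7 = -(-3*½ + 6*1)/7 = -(-3/2 + 6)/7 = -⅐*9/2 = -9/14 ≈ -0.64286)
R(b, A) = 47/14 (R(b, A) = 2*2 - 9/14 = 4 - 9/14 = 47/14)
5*(-39) + R(5, S(-2, -3)) = 5*(-39) + 47/14 = -195 + 47/14 = -2683/14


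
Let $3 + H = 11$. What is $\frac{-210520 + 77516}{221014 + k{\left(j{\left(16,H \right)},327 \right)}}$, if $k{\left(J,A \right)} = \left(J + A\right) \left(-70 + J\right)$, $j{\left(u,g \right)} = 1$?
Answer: $- \frac{66502}{99191} \approx -0.67044$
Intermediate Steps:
$H = 8$ ($H = -3 + 11 = 8$)
$k{\left(J,A \right)} = \left(-70 + J\right) \left(A + J\right)$ ($k{\left(J,A \right)} = \left(A + J\right) \left(-70 + J\right) = \left(-70 + J\right) \left(A + J\right)$)
$\frac{-210520 + 77516}{221014 + k{\left(j{\left(16,H \right)},327 \right)}} = \frac{-210520 + 77516}{221014 + \left(1^{2} - 22890 - 70 + 327 \cdot 1\right)} = - \frac{133004}{221014 + \left(1 - 22890 - 70 + 327\right)} = - \frac{133004}{221014 - 22632} = - \frac{133004}{198382} = \left(-133004\right) \frac{1}{198382} = - \frac{66502}{99191}$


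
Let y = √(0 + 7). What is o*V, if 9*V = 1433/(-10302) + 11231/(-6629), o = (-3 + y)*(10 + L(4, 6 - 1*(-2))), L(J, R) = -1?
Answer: 125201119/22763986 - 125201119*√7/68291958 ≈ 0.64945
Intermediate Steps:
y = √7 ≈ 2.6458
o = -27 + 9*√7 (o = (-3 + √7)*(10 - 1) = (-3 + √7)*9 = -27 + 9*√7 ≈ -3.1882)
V = -125201119/614627622 (V = (1433/(-10302) + 11231/(-6629))/9 = (1433*(-1/10302) + 11231*(-1/6629))/9 = (-1433/10302 - 11231/6629)/9 = (⅑)*(-125201119/68291958) = -125201119/614627622 ≈ -0.20370)
o*V = (-27 + 9*√7)*(-125201119/614627622) = 125201119/22763986 - 125201119*√7/68291958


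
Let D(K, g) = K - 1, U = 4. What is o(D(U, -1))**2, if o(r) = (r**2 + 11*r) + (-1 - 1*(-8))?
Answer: 2401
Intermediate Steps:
D(K, g) = -1 + K
o(r) = 7 + r**2 + 11*r (o(r) = (r**2 + 11*r) + (-1 + 8) = (r**2 + 11*r) + 7 = 7 + r**2 + 11*r)
o(D(U, -1))**2 = (7 + (-1 + 4)**2 + 11*(-1 + 4))**2 = (7 + 3**2 + 11*3)**2 = (7 + 9 + 33)**2 = 49**2 = 2401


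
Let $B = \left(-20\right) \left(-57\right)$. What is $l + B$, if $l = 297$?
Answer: $1437$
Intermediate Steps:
$B = 1140$
$l + B = 297 + 1140 = 1437$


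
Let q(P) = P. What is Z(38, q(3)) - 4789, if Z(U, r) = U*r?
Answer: -4675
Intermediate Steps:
Z(38, q(3)) - 4789 = 38*3 - 4789 = 114 - 4789 = -4675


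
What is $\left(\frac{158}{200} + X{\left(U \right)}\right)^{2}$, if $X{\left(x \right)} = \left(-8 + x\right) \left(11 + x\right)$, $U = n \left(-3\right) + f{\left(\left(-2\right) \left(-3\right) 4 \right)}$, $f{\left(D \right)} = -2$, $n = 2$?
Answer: $\frac{22287841}{10000} \approx 2228.8$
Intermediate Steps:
$U = -8$ ($U = 2 \left(-3\right) - 2 = -6 - 2 = -8$)
$\left(\frac{158}{200} + X{\left(U \right)}\right)^{2} = \left(\frac{158}{200} + \left(-88 + \left(-8\right)^{2} + 3 \left(-8\right)\right)\right)^{2} = \left(158 \cdot \frac{1}{200} - 48\right)^{2} = \left(\frac{79}{100} - 48\right)^{2} = \left(- \frac{4721}{100}\right)^{2} = \frac{22287841}{10000}$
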